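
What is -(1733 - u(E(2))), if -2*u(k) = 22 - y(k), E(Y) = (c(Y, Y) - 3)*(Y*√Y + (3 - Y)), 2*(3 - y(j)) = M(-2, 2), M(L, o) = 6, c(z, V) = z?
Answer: -1744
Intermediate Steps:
y(j) = 0 (y(j) = 3 - ½*6 = 3 - 3 = 0)
E(Y) = (-3 + Y)*(3 + Y^(3/2) - Y) (E(Y) = (Y - 3)*(Y*√Y + (3 - Y)) = (-3 + Y)*(Y^(3/2) + (3 - Y)) = (-3 + Y)*(3 + Y^(3/2) - Y))
u(k) = -11 (u(k) = -(22 - 1*0)/2 = -(22 + 0)/2 = -½*22 = -11)
-(1733 - u(E(2))) = -(1733 - 1*(-11)) = -(1733 + 11) = -1*1744 = -1744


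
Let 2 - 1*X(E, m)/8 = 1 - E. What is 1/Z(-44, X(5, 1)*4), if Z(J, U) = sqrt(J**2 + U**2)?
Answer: sqrt(97)/1940 ≈ 0.0050767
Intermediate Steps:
X(E, m) = 8 + 8*E (X(E, m) = 16 - 8*(1 - E) = 16 + (-8 + 8*E) = 8 + 8*E)
1/Z(-44, X(5, 1)*4) = 1/(sqrt((-44)**2 + ((8 + 8*5)*4)**2)) = 1/(sqrt(1936 + ((8 + 40)*4)**2)) = 1/(sqrt(1936 + (48*4)**2)) = 1/(sqrt(1936 + 192**2)) = 1/(sqrt(1936 + 36864)) = 1/(sqrt(38800)) = 1/(20*sqrt(97)) = sqrt(97)/1940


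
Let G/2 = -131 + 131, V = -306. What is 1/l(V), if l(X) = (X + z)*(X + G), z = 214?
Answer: 1/28152 ≈ 3.5521e-5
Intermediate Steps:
G = 0 (G = 2*(-131 + 131) = 2*0 = 0)
l(X) = X*(214 + X) (l(X) = (X + 214)*(X + 0) = (214 + X)*X = X*(214 + X))
1/l(V) = 1/(-306*(214 - 306)) = 1/(-306*(-92)) = 1/28152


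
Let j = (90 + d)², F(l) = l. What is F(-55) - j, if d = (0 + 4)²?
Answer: -11291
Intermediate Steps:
d = 16 (d = 4² = 16)
j = 11236 (j = (90 + 16)² = 106² = 11236)
F(-55) - j = -55 - 1*11236 = -55 - 11236 = -11291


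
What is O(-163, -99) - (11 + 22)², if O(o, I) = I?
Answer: -1188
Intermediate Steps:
O(-163, -99) - (11 + 22)² = -99 - (11 + 22)² = -99 - 1*33² = -99 - 1*1089 = -99 - 1089 = -1188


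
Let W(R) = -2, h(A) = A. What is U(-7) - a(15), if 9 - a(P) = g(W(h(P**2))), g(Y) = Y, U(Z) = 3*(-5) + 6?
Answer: -20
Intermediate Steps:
U(Z) = -9 (U(Z) = -15 + 6 = -9)
a(P) = 11 (a(P) = 9 - 1*(-2) = 9 + 2 = 11)
U(-7) - a(15) = -9 - 1*11 = -9 - 11 = -20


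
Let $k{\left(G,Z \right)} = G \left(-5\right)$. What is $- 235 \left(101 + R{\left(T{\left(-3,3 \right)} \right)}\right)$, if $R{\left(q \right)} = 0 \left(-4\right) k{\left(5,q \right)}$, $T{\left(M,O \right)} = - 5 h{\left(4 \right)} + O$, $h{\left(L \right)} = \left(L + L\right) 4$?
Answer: $-23735$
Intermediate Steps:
$k{\left(G,Z \right)} = - 5 G$
$h{\left(L \right)} = 8 L$ ($h{\left(L \right)} = 2 L 4 = 8 L$)
$T{\left(M,O \right)} = -160 + O$ ($T{\left(M,O \right)} = - 5 \cdot 8 \cdot 4 + O = \left(-5\right) 32 + O = -160 + O$)
$R{\left(q \right)} = 0$ ($R{\left(q \right)} = 0 \left(-4\right) \left(\left(-5\right) 5\right) = 0 \left(-25\right) = 0$)
$- 235 \left(101 + R{\left(T{\left(-3,3 \right)} \right)}\right) = - 235 \left(101 + 0\right) = \left(-235\right) 101 = -23735$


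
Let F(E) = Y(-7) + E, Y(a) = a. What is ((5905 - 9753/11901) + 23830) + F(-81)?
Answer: 117606398/3967 ≈ 29646.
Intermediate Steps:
F(E) = -7 + E
((5905 - 9753/11901) + 23830) + F(-81) = ((5905 - 9753/11901) + 23830) + (-7 - 81) = ((5905 - 9753/11901) + 23830) - 88 = ((5905 - 1*3251/3967) + 23830) - 88 = ((5905 - 3251/3967) + 23830) - 88 = (23421884/3967 + 23830) - 88 = 117955494/3967 - 88 = 117606398/3967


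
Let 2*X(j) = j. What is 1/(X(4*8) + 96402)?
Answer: 1/96418 ≈ 1.0371e-5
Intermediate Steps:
X(j) = j/2
1/(X(4*8) + 96402) = 1/((4*8)/2 + 96402) = 1/((½)*32 + 96402) = 1/(16 + 96402) = 1/96418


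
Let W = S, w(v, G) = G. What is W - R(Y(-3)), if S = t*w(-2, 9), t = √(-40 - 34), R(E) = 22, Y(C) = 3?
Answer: -22 + 9*I*√74 ≈ -22.0 + 77.421*I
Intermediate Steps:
t = I*√74 (t = √(-74) = I*√74 ≈ 8.6023*I)
S = 9*I*√74 (S = (I*√74)*9 = 9*I*√74 ≈ 77.421*I)
W = 9*I*√74 ≈ 77.421*I
W - R(Y(-3)) = 9*I*√74 - 1*22 = 9*I*√74 - 22 = -22 + 9*I*√74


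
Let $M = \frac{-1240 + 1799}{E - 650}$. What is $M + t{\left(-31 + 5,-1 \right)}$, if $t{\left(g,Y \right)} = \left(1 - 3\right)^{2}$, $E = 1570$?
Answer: $\frac{4239}{920} \approx 4.6076$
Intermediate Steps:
$t{\left(g,Y \right)} = 4$ ($t{\left(g,Y \right)} = \left(-2\right)^{2} = 4$)
$M = \frac{559}{920}$ ($M = \frac{-1240 + 1799}{1570 - 650} = \frac{559}{920} \approx 0.60761$)
$M + t{\left(-31 + 5,-1 \right)} = \frac{559}{920} + 4 = \frac{4239}{920}$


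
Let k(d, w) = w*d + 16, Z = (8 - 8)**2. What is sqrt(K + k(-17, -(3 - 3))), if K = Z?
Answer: 4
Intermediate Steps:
Z = 0 (Z = 0**2 = 0)
k(d, w) = 16 + d*w (k(d, w) = d*w + 16 = 16 + d*w)
K = 0
sqrt(K + k(-17, -(3 - 3))) = sqrt(0 + (16 - (-17)*(3 - 3))) = sqrt(0 + (16 - (-17)*0)) = sqrt(0 + (16 - 17*0)) = sqrt(0 + (16 + 0)) = sqrt(0 + 16) = sqrt(16) = 4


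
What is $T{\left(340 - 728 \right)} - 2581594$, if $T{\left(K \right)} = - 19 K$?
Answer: $-2574222$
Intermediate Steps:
$T{\left(340 - 728 \right)} - 2581594 = - 19 \left(340 - 728\right) - 2581594 = \left(-19\right) \left(-388\right) - 2581594 = 7372 - 2581594 = -2574222$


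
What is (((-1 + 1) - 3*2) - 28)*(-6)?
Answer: 204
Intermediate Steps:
(((-1 + 1) - 3*2) - 28)*(-6) = ((0 - 6) - 28)*(-6) = (-6 - 28)*(-6) = -34*(-6) = 204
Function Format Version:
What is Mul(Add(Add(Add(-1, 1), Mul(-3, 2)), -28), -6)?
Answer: 204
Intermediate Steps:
Mul(Add(Add(Add(-1, 1), Mul(-3, 2)), -28), -6) = Mul(Add(Add(0, -6), -28), -6) = Mul(Add(-6, -28), -6) = Mul(-34, -6) = 204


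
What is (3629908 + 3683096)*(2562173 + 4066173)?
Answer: 48473120811384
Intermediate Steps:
(3629908 + 3683096)*(2562173 + 4066173) = 7313004*6628346 = 48473120811384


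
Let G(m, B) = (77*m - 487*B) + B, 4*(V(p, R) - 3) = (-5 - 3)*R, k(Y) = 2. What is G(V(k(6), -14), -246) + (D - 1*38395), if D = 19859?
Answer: 103407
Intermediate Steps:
V(p, R) = 3 - 2*R (V(p, R) = 3 + ((-5 - 3)*R)/4 = 3 + (-8*R)/4 = 3 - 2*R)
G(m, B) = -486*B + 77*m (G(m, B) = (-487*B + 77*m) + B = -486*B + 77*m)
G(V(k(6), -14), -246) + (D - 1*38395) = (-486*(-246) + 77*(3 - 2*(-14))) + (19859 - 1*38395) = (119556 + 77*(3 + 28)) + (19859 - 38395) = (119556 + 77*31) - 18536 = (119556 + 2387) - 18536 = 121943 - 18536 = 103407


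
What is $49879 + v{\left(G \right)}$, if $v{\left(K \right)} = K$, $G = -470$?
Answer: $49409$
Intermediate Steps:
$49879 + v{\left(G \right)} = 49879 - 470 = 49409$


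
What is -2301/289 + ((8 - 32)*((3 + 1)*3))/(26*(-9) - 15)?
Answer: -163239/23987 ≈ -6.8053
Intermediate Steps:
-2301/289 + ((8 - 32)*((3 + 1)*3))/(26*(-9) - 15) = -2301*1/289 + (-96*3)/(-234 - 15) = -2301/289 - 24*12/(-249) = -2301/289 - 288*(-1/249) = -2301/289 + 96/83 = -163239/23987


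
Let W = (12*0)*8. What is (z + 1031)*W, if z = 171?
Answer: 0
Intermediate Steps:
W = 0 (W = 0*8 = 0)
(z + 1031)*W = (171 + 1031)*0 = 1202*0 = 0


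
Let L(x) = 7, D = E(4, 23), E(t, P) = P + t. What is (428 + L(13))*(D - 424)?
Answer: -172695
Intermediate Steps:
D = 27 (D = 23 + 4 = 27)
(428 + L(13))*(D - 424) = (428 + 7)*(27 - 424) = 435*(-397) = -172695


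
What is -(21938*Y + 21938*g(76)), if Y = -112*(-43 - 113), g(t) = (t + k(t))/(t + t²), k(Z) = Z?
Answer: -4216314364/11 ≈ -3.8330e+8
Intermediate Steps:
g(t) = 2*t/(t + t²) (g(t) = (t + t)/(t + t²) = (2*t)/(t + t²) = 2*t/(t + t²))
Y = 17472 (Y = -112*(-156) = 17472)
-(21938*Y + 21938*g(76)) = -(383300736 + 43876/(1 + 76)) = -21938/(1/(2/77 + 17472)) = -21938/(1/(1345346/77)) = -21938/77/1345346 = -21938*1345346/77 = -4216314364/11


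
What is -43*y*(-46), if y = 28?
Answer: 55384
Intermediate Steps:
-43*y*(-46) = -43*28*(-46) = -1204*(-46) = 55384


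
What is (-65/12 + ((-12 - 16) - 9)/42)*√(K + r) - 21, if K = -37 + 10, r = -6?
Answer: -21 - 529*I*√33/84 ≈ -21.0 - 36.177*I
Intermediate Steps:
K = -27
(-65/12 + ((-12 - 16) - 9)/42)*√(K + r) - 21 = (-65/12 + ((-12 - 16) - 9)/42)*√(-27 - 6) - 21 = (-65*1/12 + (-28 - 9)*(1/42))*√(-33) - 21 = (-65/12 - 37*1/42)*(I*√33) - 21 = (-65/12 - 37/42)*(I*√33) - 21 = -529*I*√33/84 - 21 = -21 - 529*I*√33/84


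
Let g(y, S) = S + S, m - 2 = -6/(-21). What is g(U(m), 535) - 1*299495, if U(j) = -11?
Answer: -298425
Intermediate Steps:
m = 16/7 (m = 2 - 6/(-21) = 2 - 6*(-1/21) = 2 + 2/7 = 16/7 ≈ 2.2857)
g(y, S) = 2*S
g(U(m), 535) - 1*299495 = 2*535 - 1*299495 = 1070 - 299495 = -298425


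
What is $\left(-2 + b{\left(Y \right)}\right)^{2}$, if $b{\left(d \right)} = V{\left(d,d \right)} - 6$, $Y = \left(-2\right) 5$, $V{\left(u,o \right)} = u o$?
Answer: $8464$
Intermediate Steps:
$V{\left(u,o \right)} = o u$
$Y = -10$
$b{\left(d \right)} = -6 + d^{2}$ ($b{\left(d \right)} = d d - 6 = d^{2} - 6 = -6 + d^{2}$)
$\left(-2 + b{\left(Y \right)}\right)^{2} = \left(-2 - \left(6 - \left(-10\right)^{2}\right)\right)^{2} = \left(-2 + \left(-6 + 100\right)\right)^{2} = \left(-2 + 94\right)^{2} = 92^{2} = 8464$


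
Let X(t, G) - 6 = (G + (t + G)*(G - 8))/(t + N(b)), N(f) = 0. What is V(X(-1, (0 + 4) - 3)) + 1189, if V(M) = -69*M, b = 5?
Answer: 844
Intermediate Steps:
X(t, G) = 6 + (G + (-8 + G)*(G + t))/t (X(t, G) = 6 + (G + (t + G)*(G - 8))/(t + 0) = 6 + (G + (G + t)*(-8 + G))/t = 6 + (G + (-8 + G)*(G + t))/t)
V(X(-1, (0 + 4) - 3)) + 1189 = -69*(-2 + ((0 + 4) - 3) + ((0 + 4) - 3)**2/(-1) - 7*((0 + 4) - 3)/(-1)) + 1189 = -69*(-2 + (4 - 3) + (4 - 3)**2*(-1) - 7*(4 - 3)*(-1)) + 1189 = -69*(-2 + 1 + 1**2*(-1) - 7*1*(-1)) + 1189 = -69*(-2 + 1 + 1*(-1) + 7) + 1189 = -69*(-2 + 1 - 1 + 7) + 1189 = -69*5 + 1189 = -345 + 1189 = 844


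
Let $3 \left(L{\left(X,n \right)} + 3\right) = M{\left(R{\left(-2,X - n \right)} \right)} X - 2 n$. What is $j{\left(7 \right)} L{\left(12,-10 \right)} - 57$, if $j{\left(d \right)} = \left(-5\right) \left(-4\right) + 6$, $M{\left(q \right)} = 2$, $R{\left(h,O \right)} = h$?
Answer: $\frac{739}{3} \approx 246.33$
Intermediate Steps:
$L{\left(X,n \right)} = -3 - \frac{2 n}{3} + \frac{2 X}{3}$ ($L{\left(X,n \right)} = -3 + \frac{2 X - 2 n}{3} = -3 + \frac{- 2 n + 2 X}{3} = -3 + \left(- \frac{2 n}{3} + \frac{2 X}{3}\right) = -3 - \frac{2 n}{3} + \frac{2 X}{3}$)
$j{\left(d \right)} = 26$ ($j{\left(d \right)} = 20 + 6 = 26$)
$j{\left(7 \right)} L{\left(12,-10 \right)} - 57 = 26 \left(-3 - - \frac{20}{3} + \frac{2}{3} \cdot 12\right) - 57 = 26 \left(-3 + \frac{20}{3} + 8\right) - 57 = 26 \cdot \frac{35}{3} - 57 = \frac{910}{3} - 57 = \frac{739}{3}$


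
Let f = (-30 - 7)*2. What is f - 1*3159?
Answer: -3233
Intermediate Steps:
f = -74 (f = -37*2 = -74)
f - 1*3159 = -74 - 1*3159 = -74 - 3159 = -3233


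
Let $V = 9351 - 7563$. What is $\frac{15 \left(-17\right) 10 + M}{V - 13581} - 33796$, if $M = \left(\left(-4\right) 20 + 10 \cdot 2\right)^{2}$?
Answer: $- \frac{132852426}{3931} \approx -33796.0$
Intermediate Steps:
$V = 1788$
$M = 3600$ ($M = \left(-80 + 20\right)^{2} = \left(-60\right)^{2} = 3600$)
$\frac{15 \left(-17\right) 10 + M}{V - 13581} - 33796 = \frac{15 \left(-17\right) 10 + 3600}{1788 - 13581} - 33796 = \frac{\left(-255\right) 10 + 3600}{-11793} - 33796 = \left(-2550 + 3600\right) \left(- \frac{1}{11793}\right) - 33796 = 1050 \left(- \frac{1}{11793}\right) - 33796 = - \frac{350}{3931} - 33796 = - \frac{132852426}{3931}$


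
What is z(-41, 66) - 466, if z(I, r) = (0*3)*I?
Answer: -466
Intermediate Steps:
z(I, r) = 0 (z(I, r) = 0*I = 0)
z(-41, 66) - 466 = 0 - 466 = -466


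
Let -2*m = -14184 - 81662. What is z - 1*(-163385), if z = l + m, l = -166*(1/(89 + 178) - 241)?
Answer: 67100672/267 ≈ 2.5131e+5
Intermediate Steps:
m = 47923 (m = -(-14184 - 81662)/2 = -1/2*(-95846) = 47923)
l = 10681436/267 (l = -166*(1/267 - 241) = -166*(-64346/267) = 10681436/267 ≈ 40005.)
z = 23476877/267 (z = 10681436/267 + 47923 = 23476877/267 ≈ 87928.)
z - 1*(-163385) = 23476877/267 - 1*(-163385) = 23476877/267 + 163385 = 67100672/267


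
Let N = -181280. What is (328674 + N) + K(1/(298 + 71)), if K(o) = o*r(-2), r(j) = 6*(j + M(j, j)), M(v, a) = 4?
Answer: 18129466/123 ≈ 1.4739e+5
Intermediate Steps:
r(j) = 24 + 6*j (r(j) = 6*(j + 4) = 6*(4 + j) = 24 + 6*j)
K(o) = 12*o (K(o) = o*(24 + 6*(-2)) = o*(24 - 12) = o*12 = 12*o)
(328674 + N) + K(1/(298 + 71)) = (328674 - 181280) + 12/(298 + 71) = 147394 + 12/369 = 147394 + 12*(1/369) = 147394 + 4/123 = 18129466/123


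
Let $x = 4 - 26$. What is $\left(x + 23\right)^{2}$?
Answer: $1$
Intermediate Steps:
$x = -22$ ($x = 4 - 26 = -22$)
$\left(x + 23\right)^{2} = \left(-22 + 23\right)^{2} = 1^{2} = 1$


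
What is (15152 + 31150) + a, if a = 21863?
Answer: 68165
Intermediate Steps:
(15152 + 31150) + a = (15152 + 31150) + 21863 = 46302 + 21863 = 68165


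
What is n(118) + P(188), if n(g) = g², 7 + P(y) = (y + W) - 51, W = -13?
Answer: 14041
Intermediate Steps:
P(y) = -71 + y (P(y) = -7 + ((y - 13) - 51) = -7 + ((-13 + y) - 51) = -7 + (-64 + y) = -71 + y)
n(118) + P(188) = 118² + (-71 + 188) = 13924 + 117 = 14041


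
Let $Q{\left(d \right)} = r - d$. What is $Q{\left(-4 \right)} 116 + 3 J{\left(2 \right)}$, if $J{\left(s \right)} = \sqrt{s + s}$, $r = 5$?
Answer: $1050$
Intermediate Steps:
$Q{\left(d \right)} = 5 - d$
$J{\left(s \right)} = \sqrt{2} \sqrt{s}$ ($J{\left(s \right)} = \sqrt{2 s} = \sqrt{2} \sqrt{s}$)
$Q{\left(-4 \right)} 116 + 3 J{\left(2 \right)} = \left(5 - -4\right) 116 + 3 \sqrt{2} \sqrt{2} = \left(5 + 4\right) 116 + 3 \cdot 2 = 9 \cdot 116 + 6 = 1044 + 6 = 1050$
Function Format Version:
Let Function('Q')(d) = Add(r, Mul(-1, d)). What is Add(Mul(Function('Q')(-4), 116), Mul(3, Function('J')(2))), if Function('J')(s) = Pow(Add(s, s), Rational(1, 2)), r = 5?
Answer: 1050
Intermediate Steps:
Function('Q')(d) = Add(5, Mul(-1, d))
Function('J')(s) = Mul(Pow(2, Rational(1, 2)), Pow(s, Rational(1, 2))) (Function('J')(s) = Pow(Mul(2, s), Rational(1, 2)) = Mul(Pow(2, Rational(1, 2)), Pow(s, Rational(1, 2))))
Add(Mul(Function('Q')(-4), 116), Mul(3, Function('J')(2))) = Add(Mul(Add(5, Mul(-1, -4)), 116), Mul(3, Mul(Pow(2, Rational(1, 2)), Pow(2, Rational(1, 2))))) = Add(Mul(Add(5, 4), 116), Mul(3, 2)) = Add(Mul(9, 116), 6) = Add(1044, 6) = 1050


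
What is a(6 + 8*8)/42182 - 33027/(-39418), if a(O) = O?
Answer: 99707441/118766434 ≈ 0.83953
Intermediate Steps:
a(6 + 8*8)/42182 - 33027/(-39418) = (6 + 8*8)/42182 - 33027/(-39418) = (6 + 64)*(1/42182) - 33027*(-1/39418) = 70*(1/42182) + 33027/39418 = 5/3013 + 33027/39418 = 99707441/118766434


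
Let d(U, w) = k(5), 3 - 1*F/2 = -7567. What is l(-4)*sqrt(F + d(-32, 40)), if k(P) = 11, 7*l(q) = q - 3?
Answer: -sqrt(15151) ≈ -123.09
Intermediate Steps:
F = 15140 (F = 6 - 2*(-7567) = 6 + 15134 = 15140)
l(q) = -3/7 + q/7 (l(q) = (q - 3)/7 = (-3 + q)/7 = -3/7 + q/7)
d(U, w) = 11
l(-4)*sqrt(F + d(-32, 40)) = (-3/7 + (1/7)*(-4))*sqrt(15140 + 11) = (-3/7 - 4/7)*sqrt(15151) = -sqrt(15151)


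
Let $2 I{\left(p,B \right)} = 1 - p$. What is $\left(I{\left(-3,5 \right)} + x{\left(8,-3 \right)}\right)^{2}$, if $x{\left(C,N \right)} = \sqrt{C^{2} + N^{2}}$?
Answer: $\left(2 + \sqrt{73}\right)^{2} \approx 111.18$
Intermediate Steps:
$I{\left(p,B \right)} = \frac{1}{2} - \frac{p}{2}$ ($I{\left(p,B \right)} = \frac{1 - p}{2} = \frac{1}{2} - \frac{p}{2}$)
$\left(I{\left(-3,5 \right)} + x{\left(8,-3 \right)}\right)^{2} = \left(\left(\frac{1}{2} - - \frac{3}{2}\right) + \sqrt{8^{2} + \left(-3\right)^{2}}\right)^{2} = \left(\left(\frac{1}{2} + \frac{3}{2}\right) + \sqrt{64 + 9}\right)^{2} = \left(2 + \sqrt{73}\right)^{2}$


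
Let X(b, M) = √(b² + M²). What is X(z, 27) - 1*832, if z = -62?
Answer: -832 + √4573 ≈ -764.38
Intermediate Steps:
X(b, M) = √(M² + b²)
X(z, 27) - 1*832 = √(27² + (-62)²) - 1*832 = √(729 + 3844) - 832 = √4573 - 832 = -832 + √4573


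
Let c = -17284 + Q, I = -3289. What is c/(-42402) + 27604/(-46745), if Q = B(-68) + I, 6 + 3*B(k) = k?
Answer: -622880639/5946244470 ≈ -0.10475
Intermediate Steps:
B(k) = -2 + k/3
Q = -9941/3 (Q = (-2 + (1/3)*(-68)) - 3289 = (-2 - 68/3) - 3289 = -74/3 - 3289 = -9941/3 ≈ -3313.7)
c = -61793/3 (c = -17284 - 9941/3 = -61793/3 ≈ -20598.)
c/(-42402) + 27604/(-46745) = -61793/3/(-42402) + 27604/(-46745) = -61793/3*(-1/42402) + 27604*(-1/46745) = 61793/127206 - 27604/46745 = -622880639/5946244470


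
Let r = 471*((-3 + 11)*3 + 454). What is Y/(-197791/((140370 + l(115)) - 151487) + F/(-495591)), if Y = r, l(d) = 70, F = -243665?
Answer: 616292060683113/50357603368 ≈ 12238.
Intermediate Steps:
r = 225138 (r = 471*(8*3 + 454) = 471*(24 + 454) = 471*478 = 225138)
Y = 225138
Y/(-197791/((140370 + l(115)) - 151487) + F/(-495591)) = 225138/(-197791/((140370 + 70) - 151487) - 243665/(-495591)) = 225138/(-197791/(140440 - 151487) - 243665*(-1/495591)) = 225138/(-197791/(-11047) + 243665/495591) = 225138/(-197791*(-1/11047) + 243665/495591) = 225138/(197791/11047 + 243665/495591) = 225138/(100715206736/5474793777) = 225138*(5474793777/100715206736) = 616292060683113/50357603368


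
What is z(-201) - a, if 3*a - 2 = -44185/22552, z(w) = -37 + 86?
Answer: 3314225/67656 ≈ 48.986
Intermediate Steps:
z(w) = 49
a = 919/67656 (a = ⅔ + (-44185/22552)/3 = ⅔ + (-44185*1/22552)/3 = ⅔ + (⅓)*(-44185/22552) = ⅔ - 44185/67656 = 919/67656 ≈ 0.013583)
z(-201) - a = 49 - 1*919/67656 = 49 - 919/67656 = 3314225/67656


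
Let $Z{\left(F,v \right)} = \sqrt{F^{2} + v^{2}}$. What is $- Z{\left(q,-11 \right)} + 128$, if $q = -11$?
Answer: $128 - 11 \sqrt{2} \approx 112.44$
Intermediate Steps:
$- Z{\left(q,-11 \right)} + 128 = - \sqrt{\left(-11\right)^{2} + \left(-11\right)^{2}} + 128 = - \sqrt{121 + 121} + 128 = - \sqrt{242} + 128 = - 11 \sqrt{2} + 128 = 128 - 11 \sqrt{2}$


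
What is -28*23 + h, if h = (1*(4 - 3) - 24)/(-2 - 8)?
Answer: -6417/10 ≈ -641.70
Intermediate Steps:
h = 23/10 (h = (1*1 - 24)/(-10) = (1 - 24)*(-⅒) = -23*(-⅒) = 23/10 ≈ 2.3000)
-28*23 + h = -28*23 + 23/10 = -644 + 23/10 = -6417/10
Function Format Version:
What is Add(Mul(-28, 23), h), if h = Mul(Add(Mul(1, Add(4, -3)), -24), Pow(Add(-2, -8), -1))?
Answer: Rational(-6417, 10) ≈ -641.70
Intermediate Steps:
h = Rational(23, 10) (h = Mul(Add(Mul(1, 1), -24), Pow(-10, -1)) = Mul(Add(1, -24), Rational(-1, 10)) = Mul(-23, Rational(-1, 10)) = Rational(23, 10) ≈ 2.3000)
Add(Mul(-28, 23), h) = Add(Mul(-28, 23), Rational(23, 10)) = Add(-644, Rational(23, 10)) = Rational(-6417, 10)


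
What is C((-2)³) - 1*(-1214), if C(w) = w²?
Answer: 1278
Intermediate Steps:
C((-2)³) - 1*(-1214) = ((-2)³)² - 1*(-1214) = (-8)² + 1214 = 64 + 1214 = 1278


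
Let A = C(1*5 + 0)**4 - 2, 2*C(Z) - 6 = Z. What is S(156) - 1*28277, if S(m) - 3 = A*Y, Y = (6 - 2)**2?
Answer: -13665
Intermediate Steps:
C(Z) = 3 + Z/2
Y = 16 (Y = 4**2 = 16)
A = 14609/16 (A = (3 + (1*5 + 0)/2)**4 - 2 = (3 + (5 + 0)/2)**4 - 2 = (3 + (1/2)*5)**4 - 2 = (3 + 5/2)**4 - 2 = (11/2)**4 - 2 = 14641/16 - 2 = 14609/16 ≈ 913.06)
S(m) = 14612 (S(m) = 3 + (14609/16)*16 = 3 + 14609 = 14612)
S(156) - 1*28277 = 14612 - 1*28277 = 14612 - 28277 = -13665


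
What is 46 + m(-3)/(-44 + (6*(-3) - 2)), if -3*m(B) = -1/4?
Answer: 35327/768 ≈ 45.999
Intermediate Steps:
m(B) = 1/12 (m(B) = -(-1)/(3*4) = -⅓*(-¼) = 1/12)
46 + m(-3)/(-44 + (6*(-3) - 2)) = 46 + 1/(12*(-44 + (6*(-3) - 2))) = 46 + 1/(12*(-44 + (-18 - 2))) = 46 + 1/(12*(-44 - 20)) = 46 + (1/12)/(-64) = 46 + (1/12)*(-1/64) = 46 - 1/768 = 35327/768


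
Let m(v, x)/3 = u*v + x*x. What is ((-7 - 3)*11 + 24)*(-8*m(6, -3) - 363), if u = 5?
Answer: 111714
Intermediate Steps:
m(v, x) = 3*x**2 + 15*v (m(v, x) = 3*(5*v + x*x) = 3*(5*v + x**2) = 3*(x**2 + 5*v) = 3*x**2 + 15*v)
((-7 - 3)*11 + 24)*(-8*m(6, -3) - 363) = ((-7 - 3)*11 + 24)*(-8*(3*(-3)**2 + 15*6) - 363) = (-10*11 + 24)*(-8*(3*9 + 90) - 363) = (-110 + 24)*(-8*(27 + 90) - 363) = -86*(-8*117 - 363) = -86*(-936 - 363) = -86*(-1299) = 111714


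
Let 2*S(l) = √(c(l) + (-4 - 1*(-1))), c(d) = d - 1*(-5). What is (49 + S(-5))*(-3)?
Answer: -147 - 3*I*√3/2 ≈ -147.0 - 2.5981*I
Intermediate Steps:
c(d) = 5 + d (c(d) = d + 5 = 5 + d)
S(l) = √(2 + l)/2 (S(l) = √((5 + l) + (-4 - 1*(-1)))/2 = √((5 + l) + (-4 + 1))/2 = √((5 + l) - 3)/2 = √(2 + l)/2)
(49 + S(-5))*(-3) = (49 + √(2 - 5)/2)*(-3) = (49 + √(-3)/2)*(-3) = (49 + (I*√3)/2)*(-3) = (49 + I*√3/2)*(-3) = -147 - 3*I*√3/2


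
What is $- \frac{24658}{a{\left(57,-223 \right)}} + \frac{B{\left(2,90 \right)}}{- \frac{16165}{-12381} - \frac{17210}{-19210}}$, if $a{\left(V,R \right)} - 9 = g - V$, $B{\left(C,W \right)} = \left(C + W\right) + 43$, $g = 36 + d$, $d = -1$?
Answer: $\frac{1332850048483}{680688658} \approx 1958.1$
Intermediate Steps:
$g = 35$ ($g = 36 - 1 = 35$)
$B{\left(C,W \right)} = 43 + C + W$
$a{\left(V,R \right)} = 44 - V$ ($a{\left(V,R \right)} = 9 - \left(-35 + V\right) = 44 - V$)
$- \frac{24658}{a{\left(57,-223 \right)}} + \frac{B{\left(2,90 \right)}}{- \frac{16165}{-12381} - \frac{17210}{-19210}} = - \frac{24658}{44 - 57} + \frac{43 + 2 + 90}{- \frac{16165}{-12381} - \frac{17210}{-19210}} = - \frac{24658}{44 - 57} + \frac{135}{\left(-16165\right) \left(- \frac{1}{12381}\right) - - \frac{1721}{1921}} = - \frac{24658}{-13} + \frac{135}{\frac{16165}{12381} + \frac{1721}{1921}} = \left(-24658\right) \left(- \frac{1}{13}\right) + \frac{135}{\frac{52360666}{23783901}} = \frac{24658}{13} + 135 \cdot \frac{23783901}{52360666} = \frac{24658}{13} + \frac{3210826635}{52360666} = \frac{1332850048483}{680688658}$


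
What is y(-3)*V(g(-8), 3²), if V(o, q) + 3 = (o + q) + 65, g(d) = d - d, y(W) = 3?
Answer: 213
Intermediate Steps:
g(d) = 0
V(o, q) = 62 + o + q (V(o, q) = -3 + ((o + q) + 65) = -3 + (65 + o + q) = 62 + o + q)
y(-3)*V(g(-8), 3²) = 3*(62 + 0 + 3²) = 3*(62 + 0 + 9) = 3*71 = 213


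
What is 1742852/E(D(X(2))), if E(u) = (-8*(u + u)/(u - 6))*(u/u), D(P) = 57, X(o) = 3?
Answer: -7407121/76 ≈ -97462.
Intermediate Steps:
E(u) = -16*u/(-6 + u) (E(u) = -8*2*u/(-6 + u)*1 = -16*u/(-6 + u)*1 = -16*u/(-6 + u))
1742852/E(D(X(2))) = 1742852/((-16*57/(-6 + 57))) = 1742852/((-16*57/51)) = 1742852/((-16*57*1/51)) = 1742852/(-304/17) = 1742852*(-17/304) = -7407121/76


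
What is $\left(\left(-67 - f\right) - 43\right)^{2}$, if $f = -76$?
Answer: $1156$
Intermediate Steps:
$\left(\left(-67 - f\right) - 43\right)^{2} = \left(\left(-67 - -76\right) - 43\right)^{2} = \left(\left(-67 + 76\right) - 43\right)^{2} = \left(9 - 43\right)^{2} = \left(-34\right)^{2} = 1156$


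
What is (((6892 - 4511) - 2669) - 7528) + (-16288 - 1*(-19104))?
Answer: -5000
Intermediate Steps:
(((6892 - 4511) - 2669) - 7528) + (-16288 - 1*(-19104)) = ((2381 - 2669) - 7528) + (-16288 + 19104) = (-288 - 7528) + 2816 = -7816 + 2816 = -5000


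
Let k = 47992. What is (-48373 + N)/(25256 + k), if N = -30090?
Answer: -11209/10464 ≈ -1.0712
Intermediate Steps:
(-48373 + N)/(25256 + k) = (-48373 - 30090)/(25256 + 47992) = -78463/73248 = -78463*1/73248 = -11209/10464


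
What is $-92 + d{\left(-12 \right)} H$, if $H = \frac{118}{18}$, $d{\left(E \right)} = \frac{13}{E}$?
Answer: $- \frac{10703}{108} \approx -99.102$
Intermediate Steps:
$H = \frac{59}{9}$ ($H = 118 \cdot \frac{1}{18} = \frac{59}{9} \approx 6.5556$)
$-92 + d{\left(-12 \right)} H = -92 + \frac{13}{-12} \cdot \frac{59}{9} = -92 + 13 \left(- \frac{1}{12}\right) \frac{59}{9} = -92 - \frac{767}{108} = - \frac{10703}{108}$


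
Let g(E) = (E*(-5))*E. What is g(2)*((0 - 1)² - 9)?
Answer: 160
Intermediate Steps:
g(E) = -5*E² (g(E) = (-5*E)*E = -5*E²)
g(2)*((0 - 1)² - 9) = (-5*2²)*((0 - 1)² - 9) = (-5*4)*((-1)² - 9) = -20*(1 - 9) = -20*(-8) = 160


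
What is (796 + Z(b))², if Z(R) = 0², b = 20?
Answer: 633616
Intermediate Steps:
Z(R) = 0
(796 + Z(b))² = (796 + 0)² = 796² = 633616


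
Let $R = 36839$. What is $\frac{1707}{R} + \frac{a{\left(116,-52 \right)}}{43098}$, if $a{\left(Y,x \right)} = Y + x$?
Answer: $\frac{3451181}{72167601} \approx 0.047822$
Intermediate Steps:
$\frac{1707}{R} + \frac{a{\left(116,-52 \right)}}{43098} = \frac{1707}{36839} + \frac{116 - 52}{43098} = 1707 \cdot \frac{1}{36839} + 64 \cdot \frac{1}{43098} = \frac{1707}{36839} + \frac{32}{21549} = \frac{3451181}{72167601}$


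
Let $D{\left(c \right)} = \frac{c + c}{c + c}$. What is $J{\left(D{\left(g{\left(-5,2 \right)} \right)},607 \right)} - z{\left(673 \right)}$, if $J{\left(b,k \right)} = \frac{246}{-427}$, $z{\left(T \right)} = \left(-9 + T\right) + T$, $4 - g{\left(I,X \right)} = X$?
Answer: $- \frac{571145}{427} \approx -1337.6$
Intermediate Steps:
$g{\left(I,X \right)} = 4 - X$
$z{\left(T \right)} = -9 + 2 T$
$D{\left(c \right)} = 1$ ($D{\left(c \right)} = \frac{2 c}{2 c} = 2 c \frac{1}{2 c} = 1$)
$J{\left(b,k \right)} = - \frac{246}{427}$ ($J{\left(b,k \right)} = 246 \left(- \frac{1}{427}\right) = - \frac{246}{427}$)
$J{\left(D{\left(g{\left(-5,2 \right)} \right)},607 \right)} - z{\left(673 \right)} = - \frac{246}{427} - \left(-9 + 2 \cdot 673\right) = - \frac{246}{427} - \left(-9 + 1346\right) = - \frac{246}{427} - 1337 = - \frac{571145}{427}$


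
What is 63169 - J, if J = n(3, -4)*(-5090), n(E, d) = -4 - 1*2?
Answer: 32629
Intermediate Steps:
n(E, d) = -6 (n(E, d) = -4 - 2 = -6)
J = 30540 (J = -6*(-5090) = 30540)
63169 - J = 63169 - 1*30540 = 63169 - 30540 = 32629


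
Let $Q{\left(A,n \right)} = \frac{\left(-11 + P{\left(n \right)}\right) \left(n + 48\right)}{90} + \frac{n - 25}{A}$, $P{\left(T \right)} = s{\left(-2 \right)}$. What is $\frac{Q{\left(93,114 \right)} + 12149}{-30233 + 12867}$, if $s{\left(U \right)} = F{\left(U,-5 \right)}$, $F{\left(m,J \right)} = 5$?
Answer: $- \frac{2822354}{4037595} \approx -0.69902$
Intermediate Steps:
$s{\left(U \right)} = 5$
$P{\left(T \right)} = 5$
$Q{\left(A,n \right)} = - \frac{16}{5} - \frac{n}{15} + \frac{-25 + n}{A}$ ($Q{\left(A,n \right)} = \frac{\left(-11 + 5\right) \left(n + 48\right)}{90} + \frac{n - 25}{A} = - 6 \left(48 + n\right) \frac{1}{90} + \frac{-25 + n}{A} = \left(-288 - 6 n\right) \frac{1}{90} + \frac{-25 + n}{A} = \left(- \frac{16}{5} - \frac{n}{15}\right) + \frac{-25 + n}{A} = - \frac{16}{5} - \frac{n}{15} + \frac{-25 + n}{A}$)
$\frac{Q{\left(93,114 \right)} + 12149}{-30233 + 12867} = \frac{\frac{-25 + 114 - \frac{31 \left(48 + 114\right)}{5}}{93} + 12149}{-30233 + 12867} = \frac{\frac{-25 + 114 - \frac{31}{5} \cdot 162}{93} + 12149}{-17366} = \left(\frac{-25 + 114 - \frac{5022}{5}}{93} + 12149\right) \left(- \frac{1}{17366}\right) = \left(\frac{1}{93} \left(- \frac{4577}{5}\right) + 12149\right) \left(- \frac{1}{17366}\right) = \left(- \frac{4577}{465} + 12149\right) \left(- \frac{1}{17366}\right) = \frac{5644708}{465} \left(- \frac{1}{17366}\right) = - \frac{2822354}{4037595}$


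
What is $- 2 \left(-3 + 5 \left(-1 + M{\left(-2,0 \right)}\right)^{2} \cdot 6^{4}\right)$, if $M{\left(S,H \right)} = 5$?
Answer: $-207354$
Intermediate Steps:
$- 2 \left(-3 + 5 \left(-1 + M{\left(-2,0 \right)}\right)^{2} \cdot 6^{4}\right) = - 2 \left(-3 + 5 \left(-1 + 5\right)^{2} \cdot 6^{4}\right) = - 2 \left(-3 + 5 \cdot 4^{2} \cdot 1296\right) = - 2 \left(-3 + 5 \cdot 16 \cdot 1296\right) = - 2 \left(-3 + 80 \cdot 1296\right) = - 2 \left(-3 + 103680\right) = \left(-2\right) 103677 = -207354$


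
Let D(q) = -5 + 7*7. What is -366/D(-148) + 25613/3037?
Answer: 7715/66814 ≈ 0.11547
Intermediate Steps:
D(q) = 44 (D(q) = -5 + 49 = 44)
-366/D(-148) + 25613/3037 = -366/44 + 25613/3037 = -366*1/44 + 25613*(1/3037) = -183/22 + 25613/3037 = 7715/66814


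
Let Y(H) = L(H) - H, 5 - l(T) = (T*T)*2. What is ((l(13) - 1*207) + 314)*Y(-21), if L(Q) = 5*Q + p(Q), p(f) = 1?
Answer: 18758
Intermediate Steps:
L(Q) = 1 + 5*Q (L(Q) = 5*Q + 1 = 1 + 5*Q)
l(T) = 5 - 2*T² (l(T) = 5 - T*T*2 = 5 - T²*2 = 5 - 2*T²)
Y(H) = 1 + 4*H (Y(H) = (1 + 5*H) - H = 1 + 4*H)
((l(13) - 1*207) + 314)*Y(-21) = (((5 - 2*13²) - 1*207) + 314)*(1 + 4*(-21)) = (((5 - 2*169) - 207) + 314)*(1 - 84) = (((5 - 338) - 207) + 314)*(-83) = ((-333 - 207) + 314)*(-83) = (-540 + 314)*(-83) = -226*(-83) = 18758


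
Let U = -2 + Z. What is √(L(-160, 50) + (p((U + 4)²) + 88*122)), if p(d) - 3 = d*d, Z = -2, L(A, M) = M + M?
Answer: √10839 ≈ 104.11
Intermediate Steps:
L(A, M) = 2*M
U = -4 (U = -2 - 2 = -4)
p(d) = 3 + d² (p(d) = 3 + d*d = 3 + d²)
√(L(-160, 50) + (p((U + 4)²) + 88*122)) = √(2*50 + ((3 + ((-4 + 4)²)²) + 88*122)) = √(100 + ((3 + (0²)²) + 10736)) = √(100 + ((3 + 0²) + 10736)) = √(100 + ((3 + 0) + 10736)) = √(100 + (3 + 10736)) = √(100 + 10739) = √10839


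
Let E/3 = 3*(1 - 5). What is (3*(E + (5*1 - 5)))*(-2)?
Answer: 216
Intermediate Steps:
E = -36 (E = 3*(3*(1 - 5)) = 3*(3*(-4)) = 3*(-12) = -36)
(3*(E + (5*1 - 5)))*(-2) = (3*(-36 + (5*1 - 5)))*(-2) = (3*(-36 + (5 - 5)))*(-2) = (3*(-36 + 0))*(-2) = (3*(-36))*(-2) = -108*(-2) = 216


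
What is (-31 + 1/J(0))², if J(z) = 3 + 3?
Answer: 34225/36 ≈ 950.69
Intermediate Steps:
J(z) = 6
(-31 + 1/J(0))² = (-31 + 1/6)² = (-31 + ⅙)² = (-185/6)² = 34225/36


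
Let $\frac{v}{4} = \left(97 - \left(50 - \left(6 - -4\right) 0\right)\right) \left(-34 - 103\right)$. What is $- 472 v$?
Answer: $12156832$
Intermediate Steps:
$v = -25756$ ($v = 4 \left(97 - \left(50 - \left(6 - -4\right) 0\right)\right) \left(-34 - 103\right) = 4 \left(97 - \left(50 - \left(6 + 4\right) 0\right)\right) \left(-137\right) = 4 \left(97 + \left(10 \cdot 0 - 50\right)\right) \left(-137\right) = 4 \left(97 + \left(0 - 50\right)\right) \left(-137\right) = 4 \left(97 - 50\right) \left(-137\right) = 4 \cdot 47 \left(-137\right) = 4 \left(-6439\right) = -25756$)
$- 472 v = \left(-472\right) \left(-25756\right) = 12156832$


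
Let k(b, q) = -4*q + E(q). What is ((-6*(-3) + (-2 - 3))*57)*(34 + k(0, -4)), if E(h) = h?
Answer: 34086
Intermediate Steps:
k(b, q) = -3*q (k(b, q) = -4*q + q = -3*q)
((-6*(-3) + (-2 - 3))*57)*(34 + k(0, -4)) = ((-6*(-3) + (-2 - 3))*57)*(34 - 3*(-4)) = ((18 - 5)*57)*(34 + 12) = (13*57)*46 = 741*46 = 34086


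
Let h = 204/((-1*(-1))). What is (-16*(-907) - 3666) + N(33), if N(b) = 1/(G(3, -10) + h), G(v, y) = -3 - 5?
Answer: 2125817/196 ≈ 10846.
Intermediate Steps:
G(v, y) = -8
h = 204 (h = 204/1 = 204*1 = 204)
N(b) = 1/196 (N(b) = 1/(-8 + 204) = 1/196)
(-16*(-907) - 3666) + N(33) = (-16*(-907) - 3666) + 1/196 = (14512 - 3666) + 1/196 = 10846 + 1/196 = 2125817/196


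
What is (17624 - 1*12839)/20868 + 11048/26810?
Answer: 59805919/93245180 ≈ 0.64138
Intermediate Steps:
(17624 - 1*12839)/20868 + 11048/26810 = (17624 - 12839)*(1/20868) + 11048*(1/26810) = 4785*(1/20868) + 5524/13405 = 1595/6956 + 5524/13405 = 59805919/93245180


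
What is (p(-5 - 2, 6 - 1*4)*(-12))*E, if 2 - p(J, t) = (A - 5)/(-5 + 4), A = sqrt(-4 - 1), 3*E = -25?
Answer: -300 + 100*I*sqrt(5) ≈ -300.0 + 223.61*I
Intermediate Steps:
E = -25/3 (E = (1/3)*(-25) = -25/3 ≈ -8.3333)
A = I*sqrt(5) (A = sqrt(-5) = I*sqrt(5) ≈ 2.2361*I)
p(J, t) = -3 + I*sqrt(5) (p(J, t) = 2 - (I*sqrt(5) - 5)/(-5 + 4) = 2 - (-5 + I*sqrt(5))/(-1) = 2 - (-5 + I*sqrt(5))*(-1) = 2 - (5 - I*sqrt(5)) = 2 + (-5 + I*sqrt(5)) = -3 + I*sqrt(5))
(p(-5 - 2, 6 - 1*4)*(-12))*E = ((-3 + I*sqrt(5))*(-12))*(-25/3) = (36 - 12*I*sqrt(5))*(-25/3) = -300 + 100*I*sqrt(5)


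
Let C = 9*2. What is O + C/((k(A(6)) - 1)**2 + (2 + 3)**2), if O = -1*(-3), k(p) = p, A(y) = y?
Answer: 84/25 ≈ 3.3600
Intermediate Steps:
C = 18
O = 3
O + C/((k(A(6)) - 1)**2 + (2 + 3)**2) = 3 + 18/((6 - 1)**2 + (2 + 3)**2) = 3 + 18/(5**2 + 5**2) = 3 + 18/(25 + 25) = 3 + 18/50 = 3 + 18*(1/50) = 3 + 9/25 = 84/25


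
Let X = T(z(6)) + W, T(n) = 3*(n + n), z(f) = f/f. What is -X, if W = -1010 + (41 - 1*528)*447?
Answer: 218693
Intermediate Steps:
z(f) = 1
W = -218699 (W = -1010 + (41 - 528)*447 = -1010 - 487*447 = -1010 - 217689 = -218699)
T(n) = 6*n (T(n) = 3*(2*n) = 6*n)
X = -218693 (X = 6*1 - 218699 = 6 - 218699 = -218693)
-X = -1*(-218693) = 218693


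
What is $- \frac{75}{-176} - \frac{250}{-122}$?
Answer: $\frac{26575}{10736} \approx 2.4753$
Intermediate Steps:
$- \frac{75}{-176} - \frac{250}{-122} = \left(-75\right) \left(- \frac{1}{176}\right) - - \frac{125}{61} = \frac{75}{176} + \frac{125}{61} = \frac{26575}{10736}$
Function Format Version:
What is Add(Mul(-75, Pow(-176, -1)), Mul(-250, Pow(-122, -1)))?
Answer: Rational(26575, 10736) ≈ 2.4753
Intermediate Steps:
Add(Mul(-75, Pow(-176, -1)), Mul(-250, Pow(-122, -1))) = Add(Mul(-75, Rational(-1, 176)), Mul(-250, Rational(-1, 122))) = Add(Rational(75, 176), Rational(125, 61)) = Rational(26575, 10736)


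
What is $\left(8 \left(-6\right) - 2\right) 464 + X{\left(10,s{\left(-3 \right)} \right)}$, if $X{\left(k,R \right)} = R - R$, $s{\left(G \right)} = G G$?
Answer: $-23200$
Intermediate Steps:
$s{\left(G \right)} = G^{2}$
$X{\left(k,R \right)} = 0$
$\left(8 \left(-6\right) - 2\right) 464 + X{\left(10,s{\left(-3 \right)} \right)} = \left(8 \left(-6\right) - 2\right) 464 + 0 = \left(-48 - 2\right) 464 + 0 = \left(-50\right) 464 + 0 = -23200 + 0 = -23200$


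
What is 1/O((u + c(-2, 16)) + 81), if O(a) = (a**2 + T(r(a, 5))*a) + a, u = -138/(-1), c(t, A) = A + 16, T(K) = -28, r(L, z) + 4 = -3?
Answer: 1/56224 ≈ 1.7786e-5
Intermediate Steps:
r(L, z) = -7 (r(L, z) = -4 - 3 = -7)
c(t, A) = 16 + A
u = 138 (u = -138*(-1) = 138)
O(a) = a**2 - 27*a (O(a) = (a**2 - 28*a) + a = a**2 - 27*a)
1/O((u + c(-2, 16)) + 81) = 1/(((138 + (16 + 16)) + 81)*(-27 + ((138 + (16 + 16)) + 81))) = 1/(((138 + 32) + 81)*(-27 + ((138 + 32) + 81))) = 1/((170 + 81)*(-27 + (170 + 81))) = 1/(251*(-27 + 251)) = 1/(251*224) = 1/56224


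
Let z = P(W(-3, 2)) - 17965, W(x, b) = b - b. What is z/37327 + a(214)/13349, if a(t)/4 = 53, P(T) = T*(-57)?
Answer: -231901461/498278123 ≈ -0.46541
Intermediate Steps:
W(x, b) = 0
P(T) = -57*T
z = -17965 (z = -57*0 - 17965 = 0 - 17965 = -17965)
a(t) = 212 (a(t) = 4*53 = 212)
z/37327 + a(214)/13349 = -17965/37327 + 212/13349 = -231901461/498278123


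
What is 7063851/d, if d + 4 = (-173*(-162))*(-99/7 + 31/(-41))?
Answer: -2027325237/119840324 ≈ -16.917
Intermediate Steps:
d = -119840324/287 (d = -4 + (-173*(-162))*(-99/7 + 31/(-41)) = -4 + 28026*(-99*1/7 + 31*(-1/41)) = -4 + 28026*(-99/7 - 31/41) = -4 + 28026*(-4276/287) = -4 - 119839176/287 = -119840324/287 ≈ -4.1756e+5)
7063851/d = 7063851/(-119840324/287) = 7063851*(-287/119840324) = -2027325237/119840324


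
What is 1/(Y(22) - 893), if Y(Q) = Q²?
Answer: -1/409 ≈ -0.0024450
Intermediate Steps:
1/(Y(22) - 893) = 1/(22² - 893) = 1/(484 - 893) = 1/(-409) = -1/409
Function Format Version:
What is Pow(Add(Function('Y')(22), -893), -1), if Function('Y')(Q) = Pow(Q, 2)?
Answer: Rational(-1, 409) ≈ -0.0024450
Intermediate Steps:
Pow(Add(Function('Y')(22), -893), -1) = Pow(Add(Pow(22, 2), -893), -1) = Pow(Add(484, -893), -1) = Pow(-409, -1) = Rational(-1, 409)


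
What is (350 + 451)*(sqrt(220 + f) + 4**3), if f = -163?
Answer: 51264 + 801*sqrt(57) ≈ 57311.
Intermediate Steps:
(350 + 451)*(sqrt(220 + f) + 4**3) = (350 + 451)*(sqrt(220 - 163) + 4**3) = 801*(sqrt(57) + 64) = 801*(64 + sqrt(57)) = 51264 + 801*sqrt(57)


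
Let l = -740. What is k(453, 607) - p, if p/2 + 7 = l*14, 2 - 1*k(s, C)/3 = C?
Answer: 18919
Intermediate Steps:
k(s, C) = 6 - 3*C
p = -20734 (p = -14 + 2*(-740*14) = -14 + 2*(-10360) = -14 - 20720 = -20734)
k(453, 607) - p = (6 - 3*607) - 1*(-20734) = (6 - 1821) + 20734 = -1815 + 20734 = 18919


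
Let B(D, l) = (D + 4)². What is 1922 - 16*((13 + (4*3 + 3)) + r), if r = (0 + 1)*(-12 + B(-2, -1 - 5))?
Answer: 1602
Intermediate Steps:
B(D, l) = (4 + D)²
r = -8 (r = (0 + 1)*(-12 + (4 - 2)²) = 1*(-12 + 2²) = 1*(-12 + 4) = 1*(-8) = -8)
1922 - 16*((13 + (4*3 + 3)) + r) = 1922 - 16*((13 + (4*3 + 3)) - 8) = 1922 - 16*((13 + (12 + 3)) - 8) = 1922 - 16*((13 + 15) - 8) = 1922 - 16*(28 - 8) = 1922 - 16*20 = 1922 - 1*320 = 1922 - 320 = 1602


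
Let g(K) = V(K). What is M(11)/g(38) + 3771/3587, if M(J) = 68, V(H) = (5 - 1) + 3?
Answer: 270313/25109 ≈ 10.766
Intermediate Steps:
V(H) = 7 (V(H) = 4 + 3 = 7)
g(K) = 7
M(11)/g(38) + 3771/3587 = 68/7 + 3771/3587 = 270313/25109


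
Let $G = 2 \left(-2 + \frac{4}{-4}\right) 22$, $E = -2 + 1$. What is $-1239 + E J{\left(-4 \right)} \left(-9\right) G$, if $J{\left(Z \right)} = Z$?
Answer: $3513$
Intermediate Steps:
$E = -1$
$G = -132$ ($G = 2 \left(-2 + 4 \left(- \frac{1}{4}\right)\right) 22 = 2 \left(-2 - 1\right) 22 = 2 \left(-3\right) 22 = \left(-6\right) 22 = -132$)
$-1239 + E J{\left(-4 \right)} \left(-9\right) G = -1239 + \left(-1\right) \left(-4\right) \left(-9\right) \left(-132\right) = -1239 + 4 \left(-9\right) \left(-132\right) = -1239 - -4752 = -1239 + 4752 = 3513$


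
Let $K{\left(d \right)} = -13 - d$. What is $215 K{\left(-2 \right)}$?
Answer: $-2365$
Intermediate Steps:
$215 K{\left(-2 \right)} = 215 \left(-13 - -2\right) = 215 \left(-13 + 2\right) = 215 \left(-11\right) = -2365$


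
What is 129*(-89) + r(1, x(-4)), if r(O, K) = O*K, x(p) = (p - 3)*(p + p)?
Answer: -11425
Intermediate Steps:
x(p) = 2*p*(-3 + p) (x(p) = (-3 + p)*(2*p) = 2*p*(-3 + p))
r(O, K) = K*O
129*(-89) + r(1, x(-4)) = 129*(-89) + (2*(-4)*(-3 - 4))*1 = -11481 + (2*(-4)*(-7))*1 = -11481 + 56*1 = -11481 + 56 = -11425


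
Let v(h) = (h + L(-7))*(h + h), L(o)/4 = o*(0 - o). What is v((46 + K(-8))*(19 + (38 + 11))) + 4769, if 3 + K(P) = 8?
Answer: 22699361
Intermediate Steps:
L(o) = -4*o² (L(o) = 4*(o*(0 - o)) = 4*(o*(-o)) = 4*(-o²) = -4*o²)
K(P) = 5 (K(P) = -3 + 8 = 5)
v(h) = 2*h*(-196 + h) (v(h) = (h - 4*(-7)²)*(h + h) = (h - 4*49)*(2*h) = (h - 196)*(2*h) = (-196 + h)*(2*h) = 2*h*(-196 + h))
v((46 + K(-8))*(19 + (38 + 11))) + 4769 = 2*((46 + 5)*(19 + (38 + 11)))*(-196 + (46 + 5)*(19 + (38 + 11))) + 4769 = 2*(51*(19 + 49))*(-196 + 51*(19 + 49)) + 4769 = 2*(51*68)*(-196 + 51*68) + 4769 = 2*3468*(-196 + 3468) + 4769 = 2*3468*3272 + 4769 = 22694592 + 4769 = 22699361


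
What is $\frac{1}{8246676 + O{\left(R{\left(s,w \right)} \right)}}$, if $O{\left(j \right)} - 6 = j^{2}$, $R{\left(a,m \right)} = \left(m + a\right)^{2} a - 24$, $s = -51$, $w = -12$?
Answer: $\frac{1}{40991414931} \approx 2.4395 \cdot 10^{-11}$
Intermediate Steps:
$R{\left(a,m \right)} = -24 + a \left(a + m\right)^{2}$ ($R{\left(a,m \right)} = \left(a + m\right)^{2} a - 24 = a \left(a + m\right)^{2} - 24 = -24 + a \left(a + m\right)^{2}$)
$O{\left(j \right)} = 6 + j^{2}$
$\frac{1}{8246676 + O{\left(R{\left(s,w \right)} \right)}} = \frac{1}{8246676 + \left(6 + \left(-24 - 51 \left(-51 - 12\right)^{2}\right)^{2}\right)} = \frac{1}{8246676 + \left(6 + \left(-24 - 51 \left(-63\right)^{2}\right)^{2}\right)} = \frac{1}{8246676 + \left(6 + \left(-24 - 202419\right)^{2}\right)} = \frac{1}{8246676 + \left(6 + \left(-202443\right)^{2}\right)} = \frac{1}{8246676 + \left(6 + 40983168249\right)} = \frac{1}{8246676 + 40983168255} = \frac{1}{40991414931}$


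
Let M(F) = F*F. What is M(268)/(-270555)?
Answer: -71824/270555 ≈ -0.26547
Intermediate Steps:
M(F) = F²
M(268)/(-270555) = 268²/(-270555) = 71824*(-1/270555) = -71824/270555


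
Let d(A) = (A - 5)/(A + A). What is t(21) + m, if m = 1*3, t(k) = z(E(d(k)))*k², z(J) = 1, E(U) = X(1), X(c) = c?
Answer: 444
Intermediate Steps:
d(A) = (-5 + A)/(2*A) (d(A) = (-5 + A)/((2*A)) = (-5 + A)*(1/(2*A)) = (-5 + A)/(2*A))
E(U) = 1
t(k) = k² (t(k) = 1*k² = k²)
m = 3
t(21) + m = 21² + 3 = 441 + 3 = 444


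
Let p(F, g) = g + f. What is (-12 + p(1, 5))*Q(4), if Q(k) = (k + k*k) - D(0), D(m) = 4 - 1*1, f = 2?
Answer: -85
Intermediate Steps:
D(m) = 3 (D(m) = 4 - 1 = 3)
Q(k) = -3 + k + k² (Q(k) = (k + k*k) - 1*3 = (k + k²) - 3 = -3 + k + k²)
p(F, g) = 2 + g (p(F, g) = g + 2 = 2 + g)
(-12 + p(1, 5))*Q(4) = (-12 + (2 + 5))*(-3 + 4 + 4²) = (-12 + 7)*(-3 + 4 + 16) = -5*17 = -85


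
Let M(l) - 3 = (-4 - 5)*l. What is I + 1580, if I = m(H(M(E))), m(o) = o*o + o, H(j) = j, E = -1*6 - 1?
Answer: 6002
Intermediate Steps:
E = -7 (E = -6 - 1 = -7)
M(l) = 3 - 9*l (M(l) = 3 + (-4 - 5)*l = 3 - 9*l)
m(o) = o + o**2 (m(o) = o**2 + o = o + o**2)
I = 4422 (I = (3 - 9*(-7))*(1 + (3 - 9*(-7))) = (3 + 63)*(1 + (3 + 63)) = 66*(1 + 66) = 66*67 = 4422)
I + 1580 = 4422 + 1580 = 6002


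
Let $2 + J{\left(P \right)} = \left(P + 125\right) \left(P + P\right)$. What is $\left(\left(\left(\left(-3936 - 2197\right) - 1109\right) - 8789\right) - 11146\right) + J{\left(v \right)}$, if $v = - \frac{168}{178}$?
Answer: $- \frac{217139747}{7921} \approx -27413.0$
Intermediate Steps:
$v = - \frac{84}{89}$ ($v = \left(-168\right) \frac{1}{178} = - \frac{84}{89} \approx -0.94382$)
$J{\left(P \right)} = -2 + 2 P \left(125 + P\right)$ ($J{\left(P \right)} = -2 + \left(P + 125\right) \left(P + P\right) = -2 + \left(125 + P\right) 2 P = -2 + 2 P \left(125 + P\right)$)
$\left(\left(\left(\left(-3936 - 2197\right) - 1109\right) - 8789\right) - 11146\right) + J{\left(v \right)} = \left(\left(\left(\left(-3936 - 2197\right) - 1109\right) - 8789\right) - 11146\right) + \left(-2 + 2 \left(- \frac{84}{89}\right)^{2} + 250 \left(- \frac{84}{89}\right)\right) = \left(\left(\left(-6133 - 1109\right) - 8789\right) - 11146\right) - \frac{1870730}{7921} = \left(\left(-7242 - 8789\right) - 11146\right) - \frac{1870730}{7921} = \left(-16031 - 11146\right) - \frac{1870730}{7921} = -27177 - \frac{1870730}{7921} = - \frac{217139747}{7921}$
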